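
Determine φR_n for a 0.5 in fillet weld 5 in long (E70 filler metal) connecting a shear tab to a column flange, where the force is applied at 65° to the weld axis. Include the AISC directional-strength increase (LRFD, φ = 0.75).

φR_n ≈ 79.7 kip

E70XX → F_EXX = 70 ksi.
t_e = 0.707 × 0.5 = 0.3535 in; A_we = 0.3535 × 5 = 1.767 in².
Directional factor: 1.0 + 0.5 sin^1.5(65°) = 1.431.
F_nw = 0.6 × 70 × 1.431 = 60.12 ksi.
φR_n = 0.75 × 60.12 × 1.767 = 79.7 kip.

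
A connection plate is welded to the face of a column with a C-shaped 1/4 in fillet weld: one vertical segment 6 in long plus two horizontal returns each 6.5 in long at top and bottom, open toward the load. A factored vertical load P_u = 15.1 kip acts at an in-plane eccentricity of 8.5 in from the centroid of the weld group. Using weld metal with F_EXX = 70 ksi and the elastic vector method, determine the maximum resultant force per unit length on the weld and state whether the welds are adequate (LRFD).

f_max ≈ 3.67 kip/in; adequate

Total weld length L_w = 19 in. Treat welds as unit-width lines.
Centroid: x̄ = 2×6.5×3.25 / 19 = 2.224 in from the vertical weld.
Polar moment about centroid: J = I_x + I_y = [6³/12 + 2×6.5×3²] + [6×2.224² + 2(6.5³/12 + 6.5×1.026²)] = 224.1 in³.
Direct shear f_v = P/L_w = 15.1 / 19 = 0.7947 kip/in (vertical).
Torsion M = P·e = 15.1 × 8.5 = 128.35 kip·in.
Critical point at (x, y) = (4.276, 3) from centroid. f_tx = M·y/J = 1.718 kip/in; f_ty = M·x/J = 2.449 kip/in.
Resultant f_max = √[f_tx² + (f_v + f_ty)²] = √[1.718² + (0.7947 + 2.449)²] = 3.67 kip/in.
Capacity per unit length: φr_n = 0.75 × 0.6 × 70 × (0.707 × 0.25) = 5.568 kip/in.
3.67 ≤ 5.568 → adequate.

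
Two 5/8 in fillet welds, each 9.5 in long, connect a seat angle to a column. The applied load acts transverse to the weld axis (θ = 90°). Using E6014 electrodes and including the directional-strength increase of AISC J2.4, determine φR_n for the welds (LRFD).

E60XX → F_EXX = 60 ksi.
t_e = 0.707 × 0.625 = 0.4419 in; A_we = 0.4419 × 19 = 8.396 in².
Directional factor: 1.0 + 0.5 sin^1.5(90°) = 1.5.
F_nw = 0.6 × 60 × 1.5 = 54 ksi.
φR_n = 0.75 × 54 × 8.396 = 340 kips.

φR_n ≈ 340 kips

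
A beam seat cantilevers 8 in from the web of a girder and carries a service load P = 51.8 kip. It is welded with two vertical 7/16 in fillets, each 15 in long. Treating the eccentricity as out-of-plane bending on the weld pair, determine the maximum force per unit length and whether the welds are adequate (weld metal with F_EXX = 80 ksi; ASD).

L_w = 2 × 15 = 30 in; section modulus (unit throat) S = 2 × L²/6 = 75 in².
Direct shear f_v = P/L_w = 51.8/30 = 1.727 kip/in.
Moment M = P × e = 51.8 × 8 = 414.4 kip·in; bending f_b = M/S = 5.525 kip/in.
f_max = √(f_v² + f_b²) = √(1.727² + 5.525²) = 5.789 kip/in.
r_n/Ω = (1/2.0) × 0.6 × 80 × (0.707 × 0.4375) = 7.423 kip/in → adequate.

f_max ≈ 5.79 kip/in; adequate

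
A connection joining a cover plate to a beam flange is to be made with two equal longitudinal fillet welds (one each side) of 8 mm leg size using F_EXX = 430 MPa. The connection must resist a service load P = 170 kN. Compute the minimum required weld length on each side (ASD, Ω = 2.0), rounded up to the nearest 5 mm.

L = 120 mm on each side

Throat t_e = 0.707 × 8 = 5.656 mm.
r_n/Ω = (0.6 × 430 × 5.656) / 2.0 = 729.6 N/mm = 0.7296 kN/mm.
L_req = P / (r_n/Ω) = 170 / 0.7296 = 233 mm total.
Per side: 233 / 2 = 116.5 mm.
Round up → use L = 120 mm on each side.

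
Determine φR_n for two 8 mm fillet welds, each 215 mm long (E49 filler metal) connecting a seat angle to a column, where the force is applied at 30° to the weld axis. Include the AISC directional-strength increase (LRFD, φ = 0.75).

E49XX → F_EXX = 490 MPa.
t_e = 0.707 × 8 = 5.656 mm; A_we = 5.656 × 430 = 2432 mm².
Directional factor: 1.0 + 0.5 sin^1.5(30°) = 1.177.
F_nw = 0.6 × 490 × 1.177 = 346 MPa.
φR_n = 0.75 × 346 × 2432 × 10⁻³ = 631.1 kN.

φR_n ≈ 631 kN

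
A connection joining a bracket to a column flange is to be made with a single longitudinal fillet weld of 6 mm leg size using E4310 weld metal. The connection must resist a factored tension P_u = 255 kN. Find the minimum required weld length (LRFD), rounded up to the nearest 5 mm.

L = 315 mm

E43XX → F_EXX = 430 MPa.
Throat t_e = 0.707 × 6 = 4.242 mm.
φr_n = 0.75 × 0.6 × 430 × 4.242 × 10⁻³ = 0.8208 kN/mm.
L_req = P_u / φr_n = 255 / 0.8208 = 310.7 mm total.
Round up → use L = 315 mm.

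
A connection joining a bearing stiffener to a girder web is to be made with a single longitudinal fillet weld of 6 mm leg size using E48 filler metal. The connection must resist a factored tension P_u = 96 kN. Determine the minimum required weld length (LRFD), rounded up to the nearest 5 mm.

E48XX → F_EXX = 480 MPa.
Throat t_e = 0.707 × 6 = 4.242 mm.
φr_n = 0.75 × 0.6 × 480 × 4.242 × 10⁻³ = 0.9163 kN/mm.
L_req = P_u / φr_n = 96 / 0.9163 = 104.8 mm total.
Round up → use L = 105 mm.

L = 105 mm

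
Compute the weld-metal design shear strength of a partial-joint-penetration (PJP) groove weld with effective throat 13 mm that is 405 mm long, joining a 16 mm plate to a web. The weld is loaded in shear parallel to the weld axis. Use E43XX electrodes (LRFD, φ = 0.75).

φR_n ≈ 1020 kN

E43XX → F_EXX = 430 MPa.
Effective throat (given) t_e = 13 mm.
A_we = 13 × 405 = 5265 mm².
F_nw = 0.6 F_EXX = 258 MPa.
φR_n = 0.75 × 258 × 5265 × 10⁻³ = 1019 kN.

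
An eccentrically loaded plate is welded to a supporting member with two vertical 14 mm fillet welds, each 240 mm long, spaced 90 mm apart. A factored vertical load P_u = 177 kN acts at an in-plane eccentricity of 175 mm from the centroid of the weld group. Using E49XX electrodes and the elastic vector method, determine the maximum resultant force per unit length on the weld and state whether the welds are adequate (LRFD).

E49XX → F_EXX = 490 MPa.
Total weld length L_w = 480 mm. Treat welds as unit-width lines.
Polar moment about centroid: J = 2[d³/12 + d(b/2)²] = 2[240³/12 + 240×45²] = 3276000 mm³.
Direct shear f_v = P/L_w = 177×10³ / 480 = 368.8 N/mm (vertical).
Torsion M = P·e = 177×10³ × 175 = 30975000 N·mm.
Critical point at (x, y) = (45, 120) from centroid. f_tx = M·y/J = 1135 N/mm; f_ty = M·x/J = 425.5 N/mm.
Resultant f_max = √[f_tx² + (f_v + f_ty)²] = √[1135² + (368.8 + 425.5)²] = 1385 N/mm.
Capacity per unit length: φr_n = 0.75 × 0.6 × 490 × (0.707 × 14) = 2183 N/mm.
1385 ≤ 2183 → adequate.

f_max ≈ 1380 N/mm; adequate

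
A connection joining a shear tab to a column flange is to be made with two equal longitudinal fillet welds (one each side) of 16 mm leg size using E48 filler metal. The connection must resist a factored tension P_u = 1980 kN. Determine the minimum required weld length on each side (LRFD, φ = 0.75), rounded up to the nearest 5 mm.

L = 410 mm on each side

E48XX → F_EXX = 480 MPa.
Throat t_e = 0.707 × 16 = 11.31 mm.
φr_n = 0.75 × 0.6 × 480 × 11.31 × 10⁻³ = 2.443 kN/mm.
L_req = P_u / φr_n = 1980 / 2.443 = 810.3 mm total.
Per side: 810.3 / 2 = 405.2 mm.
Round up → use L = 410 mm on each side.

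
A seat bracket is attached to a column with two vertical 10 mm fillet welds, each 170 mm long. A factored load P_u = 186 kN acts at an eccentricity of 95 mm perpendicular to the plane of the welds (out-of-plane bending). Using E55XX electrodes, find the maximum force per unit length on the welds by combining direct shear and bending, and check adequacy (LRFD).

f_max ≈ 1910 N/mm; NOT adequate

E55XX → F_EXX = 550 MPa.
L_w = 2 × 170 = 340 mm; section modulus (unit throat) S = 2 × L²/6 = 9633 mm².
Direct shear f_v = P/L_w = 186×10³/340 = 547.1 N/mm.
Moment M = P × e = 186×10³ × 95 = 17670000 N·mm; bending f_b = M/S = 1834 N/mm.
f_max = √(f_v² + f_b²) = √(547.1² + 1834²) = 1914 N/mm.
φr_n = 0.75 × 0.6 × 550 × (0.707 × 10) = 1750 N/mm → NOT adequate.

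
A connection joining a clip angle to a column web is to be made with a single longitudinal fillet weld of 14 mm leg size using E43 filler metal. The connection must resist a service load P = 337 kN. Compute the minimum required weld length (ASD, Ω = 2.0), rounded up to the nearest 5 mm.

L = 265 mm

E43XX → F_EXX = 430 MPa.
Throat t_e = 0.707 × 14 = 9.898 mm.
r_n/Ω = (0.6 × 430 × 9.898) / 2.0 = 1277 N/mm = 1.277 kN/mm.
L_req = P / (r_n/Ω) = 337 / 1.277 = 263.9 mm total.
Round up → use L = 265 mm.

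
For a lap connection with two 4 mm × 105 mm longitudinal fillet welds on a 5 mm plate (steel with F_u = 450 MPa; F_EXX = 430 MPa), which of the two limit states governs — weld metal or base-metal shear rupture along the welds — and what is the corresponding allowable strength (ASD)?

R_n/Ω ≈ 76.6 kN (weld metal governs)

t_e = 0.707 × 4 = 2.828 mm; L = 210 mm.
Weld metal: R_n/Ω = (1/2.0) × 0.6 × 430 × 2.828 × 210 × 10⁻³ = 76.61 kN.
Base metal (shear rupture): R_n/Ω = (1/2.0) × 0.6 × 450 × 5 × 210 × 10⁻³ = 141.8 kN.
Governing: weld metal.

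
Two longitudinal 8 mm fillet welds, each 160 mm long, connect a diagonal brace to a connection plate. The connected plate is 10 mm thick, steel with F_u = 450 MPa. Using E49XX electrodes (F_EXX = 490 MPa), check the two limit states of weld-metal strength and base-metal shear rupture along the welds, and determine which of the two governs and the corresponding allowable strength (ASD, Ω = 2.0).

R_n/Ω ≈ 266 kN (weld metal governs)

t_e = 0.707 × 8 = 5.656 mm; L = 320 mm.
Weld metal: R_n/Ω = (1/2.0) × 0.6 × 490 × 5.656 × 320 × 10⁻³ = 266.1 kN.
Base metal (shear rupture): R_n/Ω = (1/2.0) × 0.6 × 450 × 10 × 320 × 10⁻³ = 432 kN.
Governing: weld metal.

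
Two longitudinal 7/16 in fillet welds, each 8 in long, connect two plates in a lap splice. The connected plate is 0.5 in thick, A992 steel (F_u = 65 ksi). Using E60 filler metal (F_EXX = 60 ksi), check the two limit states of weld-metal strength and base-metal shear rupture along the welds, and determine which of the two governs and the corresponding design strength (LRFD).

t_e = 0.707 × 0.4375 = 0.3093 in; L = 16 in.
Weld metal: φR_n = 0.75 × 0.6 × 60 × 0.3093 × 16 = 133.6 kip.
Base metal (shear rupture): φR_n = 0.75 × 0.6 × 65 × 0.5 × 16 = 234 kip.
Governing: weld metal.

φR_n ≈ 134 kip (weld metal governs)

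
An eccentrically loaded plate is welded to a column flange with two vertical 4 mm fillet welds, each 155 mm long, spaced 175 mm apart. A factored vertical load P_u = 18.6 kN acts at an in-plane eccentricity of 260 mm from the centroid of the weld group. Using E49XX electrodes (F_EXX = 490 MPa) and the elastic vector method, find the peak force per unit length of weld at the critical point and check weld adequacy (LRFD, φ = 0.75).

f_max ≈ 237 N/mm; adequate

Total weld length L_w = 310 mm. Treat welds as unit-width lines.
Polar moment about centroid: J = 2[d³/12 + d(b/2)²] = 2[155³/12 + 155×87.5²] = 2994000 mm³.
Direct shear f_v = P/L_w = 18.6×10³ / 310 = 60 N/mm (vertical).
Torsion M = P·e = 18.6×10³ × 260 = 4836000 N·mm.
Critical point at (x, y) = (87.5, 77.5) from centroid. f_tx = M·y/J = 125.2 N/mm; f_ty = M·x/J = 141.3 N/mm.
Resultant f_max = √[f_tx² + (f_v + f_ty)²] = √[125.2² + (60 + 141.3)²] = 237.1 N/mm.
Capacity per unit length: φr_n = 0.75 × 0.6 × 490 × (0.707 × 4) = 623.6 N/mm.
237.1 ≤ 623.6 → adequate.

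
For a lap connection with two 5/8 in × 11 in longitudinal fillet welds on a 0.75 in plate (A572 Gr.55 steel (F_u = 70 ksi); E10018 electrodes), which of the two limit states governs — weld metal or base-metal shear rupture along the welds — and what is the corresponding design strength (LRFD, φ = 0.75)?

φR_n ≈ 437 kips (weld metal governs)

E100XX → F_EXX = 100 ksi.
t_e = 0.707 × 0.625 = 0.4419 in; L = 22 in.
Weld metal: φR_n = 0.75 × 0.6 × 100 × 0.4419 × 22 = 437.5 kips.
Base metal (shear rupture): φR_n = 0.75 × 0.6 × 70 × 0.75 × 22 = 519.8 kips.
Governing: weld metal.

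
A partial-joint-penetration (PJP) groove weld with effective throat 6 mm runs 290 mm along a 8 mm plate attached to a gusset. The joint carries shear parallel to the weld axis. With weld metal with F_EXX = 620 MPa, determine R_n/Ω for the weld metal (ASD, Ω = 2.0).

R_n/Ω ≈ 324 kN

Effective throat (given) t_e = 6 mm.
A_we = 6 × 290 = 1740 mm².
F_nw = 0.6 F_EXX = 372 MPa.
R_n/Ω = (372 × 1740) / 2.0 × 10⁻³ = 323.6 kN.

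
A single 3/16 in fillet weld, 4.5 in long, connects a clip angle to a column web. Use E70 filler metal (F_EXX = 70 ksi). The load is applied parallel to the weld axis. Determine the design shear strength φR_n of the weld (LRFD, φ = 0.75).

φR_n ≈ 18.8 kips

Effective throat t_e = 0.707 × 0.1875 = 0.1326 in.
Total length L = 4.5 in; A_we = 0.1326 × 4.5 = 0.5965 in².
F_nw = 0.6 F_EXX = 0.6 × 70 = 42 ksi.
φR_n = 0.75 × 42 × 0.5965 = 18.79 kips.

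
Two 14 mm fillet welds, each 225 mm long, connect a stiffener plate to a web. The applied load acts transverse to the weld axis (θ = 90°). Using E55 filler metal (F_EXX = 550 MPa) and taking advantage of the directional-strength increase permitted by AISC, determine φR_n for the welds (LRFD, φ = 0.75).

t_e = 0.707 × 14 = 9.898 mm; A_we = 9.898 × 450 = 4454 mm².
Directional factor: 1.0 + 0.5 sin^1.5(90°) = 1.5.
F_nw = 0.6 × 550 × 1.5 = 495 MPa.
φR_n = 0.75 × 495 × 4454 × 10⁻³ = 1654 kN.

φR_n ≈ 1650 kN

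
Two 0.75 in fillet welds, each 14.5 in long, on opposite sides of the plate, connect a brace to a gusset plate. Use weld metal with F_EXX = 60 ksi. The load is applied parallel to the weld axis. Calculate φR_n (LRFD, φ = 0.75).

Effective throat t_e = 0.707 × 0.75 = 0.5302 in.
Total length L = 29 in; A_we = 0.5302 × 29 = 15.38 in².
F_nw = 0.6 F_EXX = 0.6 × 60 = 36 ksi.
φR_n = 0.75 × 36 × 15.38 = 415.2 kips.

φR_n ≈ 415 kips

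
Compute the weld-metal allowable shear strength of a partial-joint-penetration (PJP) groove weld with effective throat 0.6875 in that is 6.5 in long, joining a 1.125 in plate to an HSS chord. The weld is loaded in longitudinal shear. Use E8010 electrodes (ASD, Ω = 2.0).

E80XX → F_EXX = 80 ksi.
Effective throat (given) t_e = 0.6875 in.
A_we = 0.6875 × 6.5 = 4.469 in².
F_nw = 0.6 F_EXX = 48 ksi.
R_n/Ω = (48 × 4.469) / 2.0 = 107.2 kips.

R_n/Ω ≈ 107 kips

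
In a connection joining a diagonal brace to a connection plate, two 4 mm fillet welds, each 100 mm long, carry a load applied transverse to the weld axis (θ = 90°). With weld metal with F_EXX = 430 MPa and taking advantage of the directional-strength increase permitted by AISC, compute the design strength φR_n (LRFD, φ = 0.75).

t_e = 0.707 × 4 = 2.828 mm; A_we = 2.828 × 200 = 565.6 mm².
Directional factor: 1.0 + 0.5 sin^1.5(90°) = 1.5.
F_nw = 0.6 × 430 × 1.5 = 387 MPa.
φR_n = 0.75 × 387 × 565.6 × 10⁻³ = 164.2 kN.

φR_n ≈ 164 kN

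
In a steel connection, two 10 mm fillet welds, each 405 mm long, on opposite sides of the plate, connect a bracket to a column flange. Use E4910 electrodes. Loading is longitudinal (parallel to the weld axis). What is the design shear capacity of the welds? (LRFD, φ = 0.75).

E49XX → F_EXX = 490 MPa.
Effective throat t_e = 0.707 × 10 = 7.07 mm.
Total length L = 810 mm; A_we = 7.07 × 810 = 5727 mm².
F_nw = 0.6 F_EXX = 0.6 × 490 = 294 MPa.
φR_n = 0.75 × 294 × 5727 × 10⁻³ = 1263 kN.

φR_n ≈ 1260 kN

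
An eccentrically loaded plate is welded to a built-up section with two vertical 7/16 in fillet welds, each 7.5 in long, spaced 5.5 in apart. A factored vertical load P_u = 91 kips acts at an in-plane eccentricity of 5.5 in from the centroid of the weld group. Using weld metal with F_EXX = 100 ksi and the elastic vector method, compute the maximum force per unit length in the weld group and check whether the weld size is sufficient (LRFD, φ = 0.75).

Total weld length L_w = 15 in. Treat welds as unit-width lines.
Polar moment about centroid: J = 2[d³/12 + d(b/2)²] = 2[7.5³/12 + 7.5×2.75²] = 183.8 in³.
Direct shear f_v = P/L_w = 91 / 15 = 6.067 kip/in (vertical).
Torsion M = P·e = 91 × 5.5 = 500.5 kip·in.
Critical point at (x, y) = (2.75, 3.75) from centroid. f_tx = M·y/J = 10.21 kip/in; f_ty = M·x/J = 7.49 kip/in.
Resultant f_max = √[f_tx² + (f_v + f_ty)²] = √[10.21² + (6.067 + 7.49)²] = 16.97 kip/in.
Capacity per unit length: φr_n = 0.75 × 0.6 × 100 × (0.707 × 0.4375) = 13.92 kip/in.
16.97 > 13.92 → NOT adequate.

f_max ≈ 17 kip/in; NOT adequate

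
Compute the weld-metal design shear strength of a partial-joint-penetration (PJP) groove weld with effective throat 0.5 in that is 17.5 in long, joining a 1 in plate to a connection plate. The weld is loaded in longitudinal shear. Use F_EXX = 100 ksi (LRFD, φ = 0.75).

φR_n ≈ 394 kip

Effective throat (given) t_e = 0.5 in.
A_we = 0.5 × 17.5 = 8.75 in².
F_nw = 0.6 F_EXX = 60 ksi.
φR_n = 0.75 × 60 × 8.75 = 393.8 kip.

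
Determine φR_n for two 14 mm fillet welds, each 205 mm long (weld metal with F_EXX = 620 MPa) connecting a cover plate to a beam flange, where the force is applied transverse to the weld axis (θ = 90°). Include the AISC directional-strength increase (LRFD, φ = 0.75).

φR_n ≈ 1700 kN

t_e = 0.707 × 14 = 9.898 mm; A_we = 9.898 × 410 = 4058 mm².
Directional factor: 1.0 + 0.5 sin^1.5(90°) = 1.5.
F_nw = 0.6 × 620 × 1.5 = 558 MPa.
φR_n = 0.75 × 558 × 4058 × 10⁻³ = 1698 kN.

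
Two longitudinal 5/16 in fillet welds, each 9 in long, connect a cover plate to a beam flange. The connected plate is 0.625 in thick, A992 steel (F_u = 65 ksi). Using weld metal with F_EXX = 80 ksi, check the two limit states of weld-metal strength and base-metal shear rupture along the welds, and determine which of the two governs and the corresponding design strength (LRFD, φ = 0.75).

t_e = 0.707 × 0.3125 = 0.2209 in; L = 18 in.
Weld metal: φR_n = 0.75 × 0.6 × 80 × 0.2209 × 18 = 143.2 kips.
Base metal (shear rupture): φR_n = 0.75 × 0.6 × 65 × 0.625 × 18 = 329.1 kips.
Governing: weld metal.

φR_n ≈ 143 kips (weld metal governs)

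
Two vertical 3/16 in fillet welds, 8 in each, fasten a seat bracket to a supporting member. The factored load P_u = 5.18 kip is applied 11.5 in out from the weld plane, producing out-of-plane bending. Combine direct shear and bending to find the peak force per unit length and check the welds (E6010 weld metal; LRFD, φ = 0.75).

E60XX → F_EXX = 60 ksi.
L_w = 2 × 8 = 16 in; section modulus (unit throat) S = 2 × L²/6 = 21.33 in².
Direct shear f_v = P/L_w = 5.18/16 = 0.3237 kip/in.
Moment M = P × e = 5.18 × 11.5 = 59.57 kip·in; bending f_b = M/S = 2.792 kip/in.
f_max = √(f_v² + f_b²) = √(0.3237² + 2.792²) = 2.811 kip/in.
φr_n = 0.75 × 0.6 × 60 × (0.707 × 0.1875) = 3.579 kip/in → adequate.

f_max ≈ 2.81 kip/in; adequate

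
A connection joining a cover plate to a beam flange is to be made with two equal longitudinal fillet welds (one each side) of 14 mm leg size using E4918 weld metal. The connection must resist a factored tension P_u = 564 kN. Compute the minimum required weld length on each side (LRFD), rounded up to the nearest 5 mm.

L = 130 mm on each side

E49XX → F_EXX = 490 MPa.
Throat t_e = 0.707 × 14 = 9.898 mm.
φr_n = 0.75 × 0.6 × 490 × 9.898 × 10⁻³ = 2.183 kN/mm.
L_req = P_u / φr_n = 564 / 2.183 = 258.4 mm total.
Per side: 258.4 / 2 = 129.2 mm.
Round up → use L = 130 mm on each side.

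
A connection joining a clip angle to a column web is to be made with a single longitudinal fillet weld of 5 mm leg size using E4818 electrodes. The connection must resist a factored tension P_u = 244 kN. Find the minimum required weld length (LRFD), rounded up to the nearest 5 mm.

L = 320 mm

E48XX → F_EXX = 480 MPa.
Throat t_e = 0.707 × 5 = 3.535 mm.
φr_n = 0.75 × 0.6 × 480 × 3.535 × 10⁻³ = 0.7636 kN/mm.
L_req = P_u / φr_n = 244 / 0.7636 = 319.6 mm total.
Round up → use L = 320 mm.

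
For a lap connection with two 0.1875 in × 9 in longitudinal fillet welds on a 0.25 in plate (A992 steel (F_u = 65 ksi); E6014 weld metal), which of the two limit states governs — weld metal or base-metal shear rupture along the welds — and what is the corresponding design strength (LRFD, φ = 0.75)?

E60XX → F_EXX = 60 ksi.
t_e = 0.707 × 0.1875 = 0.1326 in; L = 18 in.
Weld metal: φR_n = 0.75 × 0.6 × 60 × 0.1326 × 18 = 64.43 kips.
Base metal (shear rupture): φR_n = 0.75 × 0.6 × 65 × 0.25 × 18 = 131.6 kips.
Governing: weld metal.

φR_n ≈ 64.4 kips (weld metal governs)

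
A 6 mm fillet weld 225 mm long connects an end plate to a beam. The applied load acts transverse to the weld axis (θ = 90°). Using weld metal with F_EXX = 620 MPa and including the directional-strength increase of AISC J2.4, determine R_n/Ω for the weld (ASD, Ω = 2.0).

t_e = 0.707 × 6 = 4.242 mm; A_we = 4.242 × 225 = 954.5 mm².
Directional factor: 1.0 + 0.5 sin^1.5(90°) = 1.5.
F_nw = 0.6 × 620 × 1.5 = 558 MPa.
R_n/Ω = (558 × 954.5) / 2.0 × 10⁻³ = 266.3 kN.

R_n/Ω ≈ 266 kN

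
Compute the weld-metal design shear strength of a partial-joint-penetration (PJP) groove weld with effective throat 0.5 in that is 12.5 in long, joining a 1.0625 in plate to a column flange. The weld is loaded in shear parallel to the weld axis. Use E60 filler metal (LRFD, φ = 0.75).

φR_n ≈ 169 kips

E60XX → F_EXX = 60 ksi.
Effective throat (given) t_e = 0.5 in.
A_we = 0.5 × 12.5 = 6.25 in².
F_nw = 0.6 F_EXX = 36 ksi.
φR_n = 0.75 × 36 × 6.25 = 168.8 kips.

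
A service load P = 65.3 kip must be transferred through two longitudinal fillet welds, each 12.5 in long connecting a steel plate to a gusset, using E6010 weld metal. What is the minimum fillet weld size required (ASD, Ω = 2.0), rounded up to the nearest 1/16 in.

w = 1/4 in

E60XX → F_EXX = 60 ksi.
Total weld length L = 25 in.
Required throat t_e = P × Ω / (0.6 F_EXX × L) = 65.3 × 2.0 / (0.6 × 60 × 25) = 0.1451 in.
Required leg w = t_e / 0.707 = 0.2052 in → use 1/4 in.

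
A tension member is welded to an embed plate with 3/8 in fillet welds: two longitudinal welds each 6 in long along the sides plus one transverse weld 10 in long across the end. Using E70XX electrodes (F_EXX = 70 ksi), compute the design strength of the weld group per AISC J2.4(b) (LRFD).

t_e = 0.707 × 0.375 = 0.2651 in.
R_nwl = 0.6 × 70 × 0.2651 × 12 = 133.6 kips (longitudinal, 2 welds).
R_nwt = 0.6 × 70 × 0.2651 × 10 = 111.4 kips (transverse, base value).
(i) R_nwl + R_nwt = 245 kips; (ii) 0.85 R_nwl + 1.5 R_nwt = 280.6 kips.
R_n = max = 280.6 kips [governs: (ii)]; φR_n = 210.5 kips.

φR_n ≈ 210 kips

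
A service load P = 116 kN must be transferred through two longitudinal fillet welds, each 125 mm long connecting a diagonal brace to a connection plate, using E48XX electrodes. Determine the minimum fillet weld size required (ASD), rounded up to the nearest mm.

w = 5 mm

E48XX → F_EXX = 480 MPa.
Total weld length L = 250 mm.
Required throat t_e = P × Ω / (0.6 F_EXX × L) = 116 × 2.0 / (0.6 × 480 × 250 × 10⁻³) = 3.222 mm.
Required leg w = t_e / 0.707 = 4.558 mm → use 5 mm.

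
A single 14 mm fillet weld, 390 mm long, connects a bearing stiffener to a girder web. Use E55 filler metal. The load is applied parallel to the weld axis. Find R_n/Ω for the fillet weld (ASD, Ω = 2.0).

E55XX → F_EXX = 550 MPa.
Effective throat t_e = 0.707 × 14 = 9.898 mm.
Total length L = 390 mm; A_we = 9.898 × 390 = 3860 mm².
F_nw = 0.6 F_EXX = 0.6 × 550 = 330 MPa.
R_n = 330 × 3860 × 10⁻³ = 1274 kN; R_n/Ω = 1274/2.0 = 636.9 kN.

R_n/Ω ≈ 637 kN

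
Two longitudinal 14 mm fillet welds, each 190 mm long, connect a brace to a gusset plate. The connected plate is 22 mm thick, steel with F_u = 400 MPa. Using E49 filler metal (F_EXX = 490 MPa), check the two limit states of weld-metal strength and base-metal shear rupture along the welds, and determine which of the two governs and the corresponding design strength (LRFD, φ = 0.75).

t_e = 0.707 × 14 = 9.898 mm; L = 380 mm.
Weld metal: φR_n = 0.75 × 0.6 × 490 × 9.898 × 380 × 10⁻³ = 829.4 kN.
Base metal (shear rupture): φR_n = 0.75 × 0.6 × 400 × 22 × 380 × 10⁻³ = 1505 kN.
Governing: weld metal.

φR_n ≈ 829 kN (weld metal governs)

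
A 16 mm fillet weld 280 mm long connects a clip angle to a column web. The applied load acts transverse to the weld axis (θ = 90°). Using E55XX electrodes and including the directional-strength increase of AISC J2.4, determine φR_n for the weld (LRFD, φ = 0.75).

E55XX → F_EXX = 550 MPa.
t_e = 0.707 × 16 = 11.31 mm; A_we = 11.31 × 280 = 3167 mm².
Directional factor: 1.0 + 0.5 sin^1.5(90°) = 1.5.
F_nw = 0.6 × 550 × 1.5 = 495 MPa.
φR_n = 0.75 × 495 × 3167 × 10⁻³ = 1176 kN.

φR_n ≈ 1180 kN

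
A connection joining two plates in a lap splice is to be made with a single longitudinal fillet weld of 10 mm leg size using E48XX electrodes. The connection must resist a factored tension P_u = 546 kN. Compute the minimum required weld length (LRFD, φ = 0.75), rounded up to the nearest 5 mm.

L = 360 mm

E48XX → F_EXX = 480 MPa.
Throat t_e = 0.707 × 10 = 7.07 mm.
φr_n = 0.75 × 0.6 × 480 × 7.07 × 10⁻³ = 1.527 kN/mm.
L_req = P_u / φr_n = 546 / 1.527 = 357.5 mm total.
Round up → use L = 360 mm.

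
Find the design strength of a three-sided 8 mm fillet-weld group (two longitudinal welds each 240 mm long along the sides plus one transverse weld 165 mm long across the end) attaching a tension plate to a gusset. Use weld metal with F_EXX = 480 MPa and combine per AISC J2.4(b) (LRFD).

t_e = 0.707 × 8 = 5.656 mm.
R_nwl = 0.6 × 480 × 5.656 × 480 × 10⁻³ = 781.9 kN (longitudinal, 2 welds).
R_nwt = 0.6 × 480 × 5.656 × 165 × 10⁻³ = 268.8 kN (transverse, base value).
(i) R_nwl + R_nwt = 1051 kN; (ii) 0.85 R_nwl + 1.5 R_nwt = 1068 kN.
R_n = max = 1068 kN [governs: (ii)]; φR_n = 800.8 kN.

φR_n ≈ 801 kN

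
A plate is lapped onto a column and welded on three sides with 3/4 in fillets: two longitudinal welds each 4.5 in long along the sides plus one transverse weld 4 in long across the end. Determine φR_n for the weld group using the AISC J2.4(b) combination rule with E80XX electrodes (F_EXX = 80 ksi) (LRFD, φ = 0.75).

φR_n ≈ 261 kips

t_e = 0.707 × 0.75 = 0.5302 in.
R_nwl = 0.6 × 80 × 0.5302 × 9 = 229.1 kips (longitudinal, 2 welds).
R_nwt = 0.6 × 80 × 0.5302 × 4 = 101.8 kips (transverse, base value).
(i) R_nwl + R_nwt = 330.9 kips; (ii) 0.85 R_nwl + 1.5 R_nwt = 347.4 kips.
R_n = max = 347.4 kips [governs: (ii)]; φR_n = 260.6 kips.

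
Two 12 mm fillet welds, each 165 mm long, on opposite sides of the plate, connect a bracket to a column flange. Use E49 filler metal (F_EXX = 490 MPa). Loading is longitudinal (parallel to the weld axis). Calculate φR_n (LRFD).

Effective throat t_e = 0.707 × 12 = 8.484 mm.
Total length L = 330 mm; A_we = 8.484 × 330 = 2800 mm².
F_nw = 0.6 F_EXX = 0.6 × 490 = 294 MPa.
φR_n = 0.75 × 294 × 2800 × 10⁻³ = 617.3 kN.

φR_n ≈ 617 kN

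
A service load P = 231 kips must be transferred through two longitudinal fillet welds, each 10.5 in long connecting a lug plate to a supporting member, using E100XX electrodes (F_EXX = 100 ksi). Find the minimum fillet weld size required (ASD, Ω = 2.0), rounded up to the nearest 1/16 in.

Total weld length L = 21 in.
Required throat t_e = P × Ω / (0.6 F_EXX × L) = 231 × 2.0 / (0.6 × 100 × 21) = 0.3667 in.
Required leg w = t_e / 0.707 = 0.5186 in → use 9/16 in.

w = 9/16 in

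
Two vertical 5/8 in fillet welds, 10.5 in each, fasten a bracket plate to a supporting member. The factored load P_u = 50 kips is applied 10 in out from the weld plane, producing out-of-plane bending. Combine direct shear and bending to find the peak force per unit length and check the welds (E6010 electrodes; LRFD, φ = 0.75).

f_max ≈ 13.8 kip/in; NOT adequate

E60XX → F_EXX = 60 ksi.
L_w = 2 × 10.5 = 21 in; section modulus (unit throat) S = 2 × L²/6 = 36.75 in².
Direct shear f_v = P/L_w = 50/21 = 2.381 kip/in.
Moment M = P × e = 50 × 10 = 500 kip·in; bending f_b = M/S = 13.61 kip/in.
f_max = √(f_v² + f_b²) = √(2.381² + 13.61²) = 13.81 kip/in.
φr_n = 0.75 × 0.6 × 60 × (0.707 × 0.625) = 11.93 kip/in → NOT adequate.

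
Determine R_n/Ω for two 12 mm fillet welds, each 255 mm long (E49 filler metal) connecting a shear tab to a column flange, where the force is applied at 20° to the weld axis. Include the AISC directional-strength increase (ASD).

R_n/Ω ≈ 700 kN

E49XX → F_EXX = 490 MPa.
t_e = 0.707 × 12 = 8.484 mm; A_we = 8.484 × 510 = 4327 mm².
Directional factor: 1.0 + 0.5 sin^1.5(20°) = 1.1.
F_nw = 0.6 × 490 × 1.1 = 323.4 MPa.
R_n/Ω = (323.4 × 4327) / 2.0 × 10⁻³ = 699.7 kN.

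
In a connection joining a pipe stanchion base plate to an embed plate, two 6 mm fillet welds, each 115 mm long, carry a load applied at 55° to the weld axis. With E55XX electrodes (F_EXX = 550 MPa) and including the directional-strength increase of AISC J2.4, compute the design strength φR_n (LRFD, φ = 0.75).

φR_n ≈ 331 kN

t_e = 0.707 × 6 = 4.242 mm; A_we = 4.242 × 230 = 975.7 mm².
Directional factor: 1.0 + 0.5 sin^1.5(55°) = 1.371.
F_nw = 0.6 × 550 × 1.371 = 452.3 MPa.
φR_n = 0.75 × 452.3 × 975.7 × 10⁻³ = 331 kN.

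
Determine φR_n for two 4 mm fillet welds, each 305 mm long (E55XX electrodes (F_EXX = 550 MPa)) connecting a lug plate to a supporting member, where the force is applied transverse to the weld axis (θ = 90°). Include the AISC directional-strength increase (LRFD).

φR_n ≈ 640 kN

t_e = 0.707 × 4 = 2.828 mm; A_we = 2.828 × 610 = 1725 mm².
Directional factor: 1.0 + 0.5 sin^1.5(90°) = 1.5.
F_nw = 0.6 × 550 × 1.5 = 495 MPa.
φR_n = 0.75 × 495 × 1725 × 10⁻³ = 640.4 kN.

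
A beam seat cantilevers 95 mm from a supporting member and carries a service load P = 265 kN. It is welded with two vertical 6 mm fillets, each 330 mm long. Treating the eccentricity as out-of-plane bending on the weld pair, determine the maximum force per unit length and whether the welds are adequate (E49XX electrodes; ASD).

f_max ≈ 801 N/mm; NOT adequate

E49XX → F_EXX = 490 MPa.
L_w = 2 × 330 = 660 mm; section modulus (unit throat) S = 2 × L²/6 = 36300 mm².
Direct shear f_v = P/L_w = 265×10³/660 = 401.5 N/mm.
Moment M = P × e = 265×10³ × 95 = 25175000 N·mm; bending f_b = M/S = 693.5 N/mm.
f_max = √(f_v² + f_b²) = √(401.5² + 693.5²) = 801.4 N/mm.
r_n/Ω = (1/2.0) × 0.6 × 490 × (0.707 × 6) = 623.6 N/mm → NOT adequate.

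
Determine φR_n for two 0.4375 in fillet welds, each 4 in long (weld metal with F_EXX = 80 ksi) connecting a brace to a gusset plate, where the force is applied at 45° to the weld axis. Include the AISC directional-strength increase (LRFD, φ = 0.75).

t_e = 0.707 × 0.4375 = 0.3093 in; A_we = 0.3093 × 8 = 2.474 in².
Directional factor: 1.0 + 0.5 sin^1.5(45°) = 1.297.
F_nw = 0.6 × 80 × 1.297 = 62.27 ksi.
φR_n = 0.75 × 62.27 × 2.474 = 115.6 kips.

φR_n ≈ 116 kips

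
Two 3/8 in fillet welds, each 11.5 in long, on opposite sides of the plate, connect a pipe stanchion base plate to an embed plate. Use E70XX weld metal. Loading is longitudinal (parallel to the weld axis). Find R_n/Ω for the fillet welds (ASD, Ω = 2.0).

R_n/Ω ≈ 128 kip

E70XX → F_EXX = 70 ksi.
Effective throat t_e = 0.707 × 0.375 = 0.2651 in.
Total length L = 23 in; A_we = 0.2651 × 23 = 6.098 in².
F_nw = 0.6 F_EXX = 0.6 × 70 = 42 ksi.
R_n = 42 × 6.098 = 256.1 kip; R_n/Ω = 256.1/2.0 = 128.1 kip.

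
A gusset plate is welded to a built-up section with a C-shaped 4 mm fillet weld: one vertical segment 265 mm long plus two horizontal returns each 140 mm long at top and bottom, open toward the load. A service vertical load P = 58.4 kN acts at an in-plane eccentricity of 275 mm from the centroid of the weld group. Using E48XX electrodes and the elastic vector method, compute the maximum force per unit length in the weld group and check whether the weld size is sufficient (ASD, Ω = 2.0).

f_max ≈ 431 N/mm; NOT adequate

E48XX → F_EXX = 480 MPa.
Total weld length L_w = 545 mm. Treat welds as unit-width lines.
Centroid: x̄ = 2×140×70 / 545 = 35.96 mm from the vertical weld.
Polar moment about centroid: J = I_x + I_y = [265³/12 + 2×140×132.5²] + [265×35.96² + 2(140³/12 + 140×34.04²)] = 7591000 mm³.
Direct shear f_v = P/L_w = 58.4×10³ / 545 = 107.2 N/mm (vertical).
Torsion M = P·e = 58.4×10³ × 275 = 16060000 N·mm.
Critical point at (x, y) = (104, 132.5) from centroid. f_tx = M·y/J = 280.3 N/mm; f_ty = M·x/J = 220.1 N/mm.
Resultant f_max = √[f_tx² + (f_v + f_ty)²] = √[280.3² + (107.2 + 220.1)²] = 430.9 N/mm.
Capacity per unit length: r_n/Ω = (1/2.0) × 0.6 × 480 × (0.707 × 4) = 407.2 N/mm.
430.9 > 407.2 → NOT adequate.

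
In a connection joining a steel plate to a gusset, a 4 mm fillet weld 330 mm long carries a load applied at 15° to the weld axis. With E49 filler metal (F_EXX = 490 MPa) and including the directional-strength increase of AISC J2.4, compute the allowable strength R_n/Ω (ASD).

t_e = 0.707 × 4 = 2.828 mm; A_we = 2.828 × 330 = 933.2 mm².
Directional factor: 1.0 + 0.5 sin^1.5(15°) = 1.066.
F_nw = 0.6 × 490 × 1.066 = 313.4 MPa.
R_n/Ω = (313.4 × 933.2) / 2.0 × 10⁻³ = 146.2 kN.

R_n/Ω ≈ 146 kN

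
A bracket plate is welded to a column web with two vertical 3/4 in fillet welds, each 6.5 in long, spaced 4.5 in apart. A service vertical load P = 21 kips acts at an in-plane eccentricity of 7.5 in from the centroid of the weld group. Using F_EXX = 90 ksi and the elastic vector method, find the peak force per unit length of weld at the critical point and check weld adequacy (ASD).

Total weld length L_w = 13 in. Treat welds as unit-width lines.
Polar moment about centroid: J = 2[d³/12 + d(b/2)²] = 2[6.5³/12 + 6.5×2.25²] = 111.6 in³.
Direct shear f_v = P/L_w = 21 / 13 = 1.615 kip/in (vertical).
Torsion M = P·e = 21 × 7.5 = 157.5 kip·in.
Critical point at (x, y) = (2.25, 3.25) from centroid. f_tx = M·y/J = 4.587 kip/in; f_ty = M·x/J = 3.176 kip/in.
Resultant f_max = √[f_tx² + (f_v + f_ty)²] = √[4.587² + (1.615 + 3.176)²] = 6.633 kip/in.
Capacity per unit length: r_n/Ω = (1/2.0) × 0.6 × 90 × (0.707 × 0.75) = 14.32 kip/in.
6.633 ≤ 14.32 → adequate.

f_max ≈ 6.63 kip/in; adequate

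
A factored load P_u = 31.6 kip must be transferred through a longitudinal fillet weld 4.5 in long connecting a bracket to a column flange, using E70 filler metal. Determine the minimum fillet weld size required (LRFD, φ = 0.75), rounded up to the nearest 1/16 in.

w = 3/8 in

E70XX → F_EXX = 70 ksi.
Total weld length L = 4.5 in.
Required throat t_e = P_u / (φ × 0.6 F_EXX × L) = 31.6 / (0.75 × 0.6 × 70 × 4.5) = 0.2229 in.
Required leg w = t_e / 0.707 = 0.3153 in → use 3/8 in.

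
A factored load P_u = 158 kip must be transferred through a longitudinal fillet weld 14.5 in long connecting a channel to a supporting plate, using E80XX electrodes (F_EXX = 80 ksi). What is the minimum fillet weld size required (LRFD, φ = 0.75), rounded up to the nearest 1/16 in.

Total weld length L = 14.5 in.
Required throat t_e = P_u / (φ × 0.6 F_EXX × L) = 158 / (0.75 × 0.6 × 80 × 14.5) = 0.3027 in.
Required leg w = t_e / 0.707 = 0.4281 in → use 7/16 in.

w = 7/16 in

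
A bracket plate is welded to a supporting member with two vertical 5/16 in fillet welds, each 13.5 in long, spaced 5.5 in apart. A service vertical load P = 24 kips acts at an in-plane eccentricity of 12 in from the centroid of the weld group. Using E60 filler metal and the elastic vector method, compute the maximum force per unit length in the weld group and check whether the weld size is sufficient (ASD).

f_max ≈ 3.84 kip/in; adequate

E60XX → F_EXX = 60 ksi.
Total weld length L_w = 27 in. Treat welds as unit-width lines.
Polar moment about centroid: J = 2[d³/12 + d(b/2)²] = 2[13.5³/12 + 13.5×2.75²] = 614.2 in³.
Direct shear f_v = P/L_w = 24 / 27 = 0.8889 kip/in (vertical).
Torsion M = P·e = 24 × 12 = 288 kip·in.
Critical point at (x, y) = (2.75, 6.75) from centroid. f_tx = M·y/J = 3.165 kip/in; f_ty = M·x/J = 1.289 kip/in.
Resultant f_max = √[f_tx² + (f_v + f_ty)²] = √[3.165² + (0.8889 + 1.289)²] = 3.842 kip/in.
Capacity per unit length: r_n/Ω = (1/2.0) × 0.6 × 60 × (0.707 × 0.3125) = 3.977 kip/in.
3.842 ≤ 3.977 → adequate.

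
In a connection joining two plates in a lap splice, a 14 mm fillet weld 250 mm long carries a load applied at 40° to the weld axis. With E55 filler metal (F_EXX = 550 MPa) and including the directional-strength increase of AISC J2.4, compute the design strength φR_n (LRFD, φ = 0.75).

φR_n ≈ 770 kN

t_e = 0.707 × 14 = 9.898 mm; A_we = 9.898 × 250 = 2474 mm².
Directional factor: 1.0 + 0.5 sin^1.5(40°) = 1.258.
F_nw = 0.6 × 550 × 1.258 = 415 MPa.
φR_n = 0.75 × 415 × 2474 × 10⁻³ = 770.2 kN.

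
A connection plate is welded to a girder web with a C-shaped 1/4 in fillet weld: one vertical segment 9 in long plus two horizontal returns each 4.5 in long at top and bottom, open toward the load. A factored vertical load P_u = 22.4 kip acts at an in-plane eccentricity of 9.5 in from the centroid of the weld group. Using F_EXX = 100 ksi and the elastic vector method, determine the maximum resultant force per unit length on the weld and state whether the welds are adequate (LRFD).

Total weld length L_w = 18 in. Treat welds as unit-width lines.
Centroid: x̄ = 2×4.5×2.25 / 18 = 1.125 in from the vertical weld.
Polar moment about centroid: J = I_x + I_y = [9³/12 + 2×4.5×4.5²] + [9×1.125² + 2(4.5³/12 + 4.5×1.125²)] = 281 in³.
Direct shear f_v = P/L_w = 22.4 / 18 = 1.244 kip/in (vertical).
Torsion M = P·e = 22.4 × 9.5 = 212.8 kip·in.
Critical point at (x, y) = (3.375, 4.5) from centroid. f_tx = M·y/J = 3.408 kip/in; f_ty = M·x/J = 2.556 kip/in.
Resultant f_max = √[f_tx² + (f_v + f_ty)²] = √[3.408² + (1.244 + 2.556)²] = 5.105 kip/in.
Capacity per unit length: φr_n = 0.75 × 0.6 × 100 × (0.707 × 0.25) = 7.954 kip/in.
5.105 ≤ 7.954 → adequate.

f_max ≈ 5.1 kip/in; adequate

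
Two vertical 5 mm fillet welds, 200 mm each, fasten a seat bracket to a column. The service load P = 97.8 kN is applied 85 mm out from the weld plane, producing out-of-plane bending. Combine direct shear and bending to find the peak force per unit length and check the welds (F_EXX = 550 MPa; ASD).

f_max ≈ 670 N/mm; NOT adequate

L_w = 2 × 200 = 400 mm; section modulus (unit throat) S = 2 × L²/6 = 13330 mm².
Direct shear f_v = P/L_w = 97.8×10³/400 = 244.5 N/mm.
Moment M = P × e = 97.8×10³ × 85 = 8313000 N·mm; bending f_b = M/S = 623.5 N/mm.
f_max = √(f_v² + f_b²) = √(244.5² + 623.5²) = 669.7 N/mm.
r_n/Ω = (1/2.0) × 0.6 × 550 × (0.707 × 5) = 583.3 N/mm → NOT adequate.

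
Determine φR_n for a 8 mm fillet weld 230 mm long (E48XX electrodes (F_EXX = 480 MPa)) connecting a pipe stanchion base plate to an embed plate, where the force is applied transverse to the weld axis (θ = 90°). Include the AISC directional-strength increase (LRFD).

φR_n ≈ 421 kN

t_e = 0.707 × 8 = 5.656 mm; A_we = 5.656 × 230 = 1301 mm².
Directional factor: 1.0 + 0.5 sin^1.5(90°) = 1.5.
F_nw = 0.6 × 480 × 1.5 = 432 MPa.
φR_n = 0.75 × 432 × 1301 × 10⁻³ = 421.5 kN.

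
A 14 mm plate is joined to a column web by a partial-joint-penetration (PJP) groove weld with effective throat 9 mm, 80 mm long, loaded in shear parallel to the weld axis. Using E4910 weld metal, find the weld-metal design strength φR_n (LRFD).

φR_n ≈ 159 kN

E49XX → F_EXX = 490 MPa.
Effective throat (given) t_e = 9 mm.
A_we = 9 × 80 = 720 mm².
F_nw = 0.6 F_EXX = 294 MPa.
φR_n = 0.75 × 294 × 720 × 10⁻³ = 158.8 kN.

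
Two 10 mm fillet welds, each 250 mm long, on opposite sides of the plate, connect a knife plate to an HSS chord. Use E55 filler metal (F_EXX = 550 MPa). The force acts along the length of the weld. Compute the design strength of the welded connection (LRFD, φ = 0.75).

φR_n ≈ 875 kN

Effective throat t_e = 0.707 × 10 = 7.07 mm.
Total length L = 500 mm; A_we = 7.07 × 500 = 3535 mm².
F_nw = 0.6 F_EXX = 0.6 × 550 = 330 MPa.
φR_n = 0.75 × 330 × 3535 × 10⁻³ = 874.9 kN.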